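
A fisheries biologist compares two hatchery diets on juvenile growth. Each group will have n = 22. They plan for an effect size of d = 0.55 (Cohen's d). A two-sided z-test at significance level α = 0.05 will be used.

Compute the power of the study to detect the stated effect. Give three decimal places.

Noncentrality parameter: δ = d·√(n/2) = 0.55 × √(22/2) = 1.8241
Critical value for a two-sided test at α = 0.05: z_{α/2} = 1.960.
Power = Φ(δ − 1.960) + Φ(−δ − 1.960) = Φ(-0.136) + Φ(-3.784) = 0.4460 + 0.0001 = 0.4461.

Power ≈ 0.446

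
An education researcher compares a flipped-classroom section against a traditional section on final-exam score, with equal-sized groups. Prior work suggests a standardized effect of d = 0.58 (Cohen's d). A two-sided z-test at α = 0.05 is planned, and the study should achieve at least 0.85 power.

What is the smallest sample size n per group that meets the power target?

Set Φ(δ − 1.960) = 0.85; then δ − 1.960 = Φ⁻¹(0.85) = 1.036, giving δ = 2.996.
(Ignoring the negligible lower-tail rejection probability gives the usual closed-form inversion.)
δ = d·√(n/2) ⇒ n = 2(δ/d)² = 2 × (2.996 / 0.58)² = 53.38.
Round up to the next whole unit.

n = 54 per group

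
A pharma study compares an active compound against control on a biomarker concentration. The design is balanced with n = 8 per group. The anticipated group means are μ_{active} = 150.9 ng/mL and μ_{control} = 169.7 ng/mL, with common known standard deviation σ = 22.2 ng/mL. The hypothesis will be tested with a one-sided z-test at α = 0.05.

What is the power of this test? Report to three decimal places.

Power ≈ 0.519

Standardized effect: d = |μ_{active} − μ_{control}| / σ = |150.9 − 169.7| / 22.2 = 0.8468
Noncentrality parameter: δ = d·√(n/2) = 0.8468 × √(8/2) = 1.6937
One-sided α = 0.05 → critical value z_{0.05} = 1.645.
Power = Φ(δ − 1.645) = Φ(0.049) = 0.5195.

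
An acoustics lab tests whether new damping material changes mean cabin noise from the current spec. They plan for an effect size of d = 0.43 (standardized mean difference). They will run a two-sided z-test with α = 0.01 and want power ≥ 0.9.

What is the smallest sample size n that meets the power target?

Set Φ(δ − 2.576) = 0.9; then δ − 2.576 = Φ⁻¹(0.9) = 1.282, giving δ = 3.857.
(The Φ(−δ − z_{α/2}) term is vanishingly small for δ > 0 and is dropped in the standard sample-size formula.)
δ = d·√n ⇒ n = (δ/d)² = (3.857 / 0.43)² = 80.47.
Rounding up, n = 81.

n = 81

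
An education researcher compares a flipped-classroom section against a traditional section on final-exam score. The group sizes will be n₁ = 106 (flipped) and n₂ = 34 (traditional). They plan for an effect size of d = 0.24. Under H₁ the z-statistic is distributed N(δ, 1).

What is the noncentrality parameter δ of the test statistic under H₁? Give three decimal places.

δ ≈ 1.218

The noncentrality parameter scales effect size by the design's sample-size factor: δ = d / √(1/n₁ + 1/n₂) = 0.24 / √(1/106 + 1/34) = 1.2177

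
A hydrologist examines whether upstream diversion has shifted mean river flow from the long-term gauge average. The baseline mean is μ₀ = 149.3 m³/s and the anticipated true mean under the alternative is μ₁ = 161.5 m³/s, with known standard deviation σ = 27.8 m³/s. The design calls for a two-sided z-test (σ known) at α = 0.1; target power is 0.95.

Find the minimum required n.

Standardized effect: d = |μ₁ − μ₀| / σ = |161.5 − 149.3| / 27.8 = 0.4388
For power 0.95 need Φ(δ − z_{0.05}) = 0.95, so δ = z_{0.05} + z_{0.05} = 1.645 + 1.645 = 3.290.
(Ignoring the negligible lower-tail rejection probability gives the usual closed-form inversion.)
δ = d·√n ⇒ n = (δ/d)² = (3.290 / 0.4388)² = 56.19.
Round up to the next whole unit.

n = 57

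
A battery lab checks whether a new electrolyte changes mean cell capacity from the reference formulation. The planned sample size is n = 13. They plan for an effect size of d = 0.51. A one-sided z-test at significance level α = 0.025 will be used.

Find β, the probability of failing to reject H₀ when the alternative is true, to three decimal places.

Noncentrality parameter: δ = d·√n = 0.51 × √13 = 1.8388
Critical value for a one-sided test at α = 0.025: z_α = 1.960.
Power = Φ(δ − 1.960) = Φ(-0.121) = 0.4518.
Type II error: β = 1 − power = 1 − 0.4518 = 0.5482.

β ≈ 0.548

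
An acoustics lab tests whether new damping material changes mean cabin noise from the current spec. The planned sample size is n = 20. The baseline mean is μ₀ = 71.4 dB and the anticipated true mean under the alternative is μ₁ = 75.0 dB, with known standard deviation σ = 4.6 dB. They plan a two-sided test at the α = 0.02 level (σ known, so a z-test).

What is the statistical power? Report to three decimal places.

Standardized effect: d = |μ₁ − μ₀| / σ = |75.0 − 71.4| / 4.6 = 0.7826
Noncentrality parameter: δ = d·√n = 0.7826 × √20 = 3.4999
Two-sided α = 0.02 → critical value z_{0.01} = 2.326.
Power = Φ(δ − 2.326) + Φ(−δ − 2.326) = Φ(1.174) + Φ(-5.826) = 0.8797 + 0.0000 = 0.8797.

Power ≈ 0.880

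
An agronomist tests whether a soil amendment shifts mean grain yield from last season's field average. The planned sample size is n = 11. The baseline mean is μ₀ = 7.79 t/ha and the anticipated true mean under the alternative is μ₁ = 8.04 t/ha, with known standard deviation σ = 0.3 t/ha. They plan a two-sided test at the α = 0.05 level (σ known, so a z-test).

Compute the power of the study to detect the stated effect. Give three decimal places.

Power ≈ 0.789

Standardized effect: d = |μ₁ − μ₀| / σ = |8.04 − 7.79| / 0.3 = 0.8333
Noncentrality parameter: λ = d·√n = 0.8333 × √11 = 2.7639
Two-sided α = 0.05 → critical value z_{0.025} = 1.960.
Power = Φ(λ − 1.960) + Φ(−λ − 1.960) = Φ(0.804) + Φ(-4.724) = 0.7893 + 0.0000 = 0.7893.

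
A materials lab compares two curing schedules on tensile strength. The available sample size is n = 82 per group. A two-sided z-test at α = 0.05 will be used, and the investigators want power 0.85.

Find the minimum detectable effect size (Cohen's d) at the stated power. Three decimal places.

d ≈ 0.468

Required noncentrality: δ = z_{0.025} + z_{0.15} = 1.960 + 1.036 = 2.996.
(The second rejection-region term Φ(−δ − z_{α/2}) is negligible and dropped.)
δ = d·√(n/2) ⇒ d = δ/√(n/2) = 2.996/√(82/2) = 0.4680.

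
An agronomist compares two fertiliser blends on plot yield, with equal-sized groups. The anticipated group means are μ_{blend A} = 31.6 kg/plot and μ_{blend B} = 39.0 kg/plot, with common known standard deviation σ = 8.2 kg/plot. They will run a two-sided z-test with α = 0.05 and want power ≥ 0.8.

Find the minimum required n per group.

Standardized effect: d = |μ_{blend A} − μ_{blend B}| / σ = |31.6 − 39.0| / 8.2 = 0.9024
For power 0.8 need Φ(δ − z_{0.025}) = 0.8, so δ = z_{0.025} + z_{0.20} = 1.960 + 0.842 = 2.802.
(For δ > 0 the lower-tail rejection region contributes negligibly to power, so the one-term inversion is standard.)
δ = d·√(n/2) ⇒ n = 2(δ/d)² = 2 × (2.802 / 0.9024)² = 19.28.
Round up to the next whole unit.

n = 20 per group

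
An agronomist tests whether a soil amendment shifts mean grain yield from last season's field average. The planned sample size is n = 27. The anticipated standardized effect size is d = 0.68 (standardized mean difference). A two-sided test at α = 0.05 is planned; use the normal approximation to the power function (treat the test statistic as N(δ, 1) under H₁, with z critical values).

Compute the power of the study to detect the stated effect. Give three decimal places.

Noncentrality parameter: δ = d·√n = 0.68 × √27 = 3.5334
Critical value for a two-sided test at α = 0.05: z_{α/2} = 1.960.
Power = Φ(δ − 1.960) + Φ(−δ − 1.960) = Φ(1.573) + Φ(-5.493) = 0.9422 + 0.0000 = 0.9422.

Power ≈ 0.942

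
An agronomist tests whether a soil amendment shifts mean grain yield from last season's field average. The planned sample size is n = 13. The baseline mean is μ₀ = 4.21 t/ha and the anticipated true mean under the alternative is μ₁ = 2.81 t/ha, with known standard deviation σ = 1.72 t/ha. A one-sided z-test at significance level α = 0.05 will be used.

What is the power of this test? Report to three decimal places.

Standardized effect: d = |μ₁ − μ₀| / σ = |2.81 − 4.21| / 1.72 = 0.8140
Noncentrality parameter: δ = d·√n = 0.8140 × √13 = 2.9348
Critical value for a one-sided test at α = 0.05: z_α = 1.645.
Power = P(Z > 1.645 − δ) = Φ(1.290) = 0.9015.

Power ≈ 0.901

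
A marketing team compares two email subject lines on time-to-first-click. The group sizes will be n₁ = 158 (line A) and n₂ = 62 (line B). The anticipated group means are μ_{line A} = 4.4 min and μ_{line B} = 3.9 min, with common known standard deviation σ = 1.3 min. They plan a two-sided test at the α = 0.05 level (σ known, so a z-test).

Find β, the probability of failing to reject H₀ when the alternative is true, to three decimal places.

Standardized effect: d = |μ_{line A} − μ_{line B}| / σ = |4.4 − 3.9| / 1.3 = 0.3846
Noncentrality parameter: δ = d / √(1/n₁ + 1/n₂) = 0.3846 / √(1/158 + 1/62) = 2.5665
Two-sided α = 0.05 → critical value z_{0.025} = 1.960.
Power = Φ(δ − 1.960) + Φ(−δ − 1.960) = Φ(0.607) + Φ(-4.526) = 0.7279 + 0.0000 = 0.7279.
Type II error: β = 1 − power = 1 − 0.7279 = 0.2721.

β ≈ 0.272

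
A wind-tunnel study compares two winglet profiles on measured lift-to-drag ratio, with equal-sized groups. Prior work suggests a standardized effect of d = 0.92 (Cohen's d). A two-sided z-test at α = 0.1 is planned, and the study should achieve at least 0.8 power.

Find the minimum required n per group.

n = 15 per group

For power 0.8 need Φ(δ − z_{0.05}) = 0.8, so δ = z_{0.05} + z_{0.20} = 1.645 + 0.842 = 2.486.
(For δ > 0 the lower-tail rejection region contributes negligibly to power, so the one-term inversion is standard.)
δ = d·√(n/2) ⇒ n = 2(δ/d)² = 2 × (2.486 / 0.92)² = 14.61.
Rounding up, n = 15 per group.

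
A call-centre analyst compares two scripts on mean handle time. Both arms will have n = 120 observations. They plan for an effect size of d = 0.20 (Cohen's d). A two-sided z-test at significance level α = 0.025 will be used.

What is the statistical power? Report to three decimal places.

Noncentrality parameter: δ = d·√(n/2) = 0.20 × √(120/2) = 1.5492
Two-sided α = 0.025 → critical value z_{0.0125} = 2.241.
Power = Φ(δ − 2.241) + Φ(−δ − 2.241) = Φ(-0.692) + Φ(-3.791) = 0.2444 + 0.0001 = 0.2445.

Power ≈ 0.244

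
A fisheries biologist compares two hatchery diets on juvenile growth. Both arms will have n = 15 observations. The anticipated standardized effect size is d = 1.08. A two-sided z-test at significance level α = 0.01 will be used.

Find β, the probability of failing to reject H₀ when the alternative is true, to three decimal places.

β ≈ 0.351

Noncentrality parameter: λ = d·√(n/2) = 1.08 × √(15/2) = 2.9577
Two-sided α = 0.01 → critical value z_{0.005} = 2.576.
Power = Φ(λ − 2.576) + Φ(−λ − 2.576) = Φ(0.382) + Φ(-5.534) = 0.6487 + 0.0000 = 0.6487.
Type II error: β = 1 − power = 1 − 0.6487 = 0.3513.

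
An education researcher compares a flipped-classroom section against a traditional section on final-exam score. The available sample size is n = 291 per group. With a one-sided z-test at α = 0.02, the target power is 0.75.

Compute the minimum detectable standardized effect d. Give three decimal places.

d ≈ 0.226

Need Φ(δ − 2.054) = 0.75, so δ = 2.054 + 0.674 = 2.728.
δ = d·√(n/2) ⇒ d = δ/√(n/2) = 2.728/√(291/2) = 0.2262.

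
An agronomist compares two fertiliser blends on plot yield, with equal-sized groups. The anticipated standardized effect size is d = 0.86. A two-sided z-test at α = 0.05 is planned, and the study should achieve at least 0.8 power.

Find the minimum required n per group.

Set Φ(δ − 1.960) = 0.8; then δ − 1.960 = Φ⁻¹(0.8) = 0.842, giving δ = 2.802.
(For δ > 0 the lower-tail rejection region contributes negligibly to power, so the one-term inversion is standard.)
δ = d·√(n/2) ⇒ n = 2(δ/d)² = 2 × (2.802 / 0.86)² = 21.22.
Round up to the next whole unit.

n = 22 per group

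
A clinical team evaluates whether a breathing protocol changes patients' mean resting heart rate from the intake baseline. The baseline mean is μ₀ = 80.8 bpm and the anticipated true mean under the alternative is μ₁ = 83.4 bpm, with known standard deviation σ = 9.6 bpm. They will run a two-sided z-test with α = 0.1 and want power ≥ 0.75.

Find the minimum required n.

Standardized effect: d = |μ₁ − μ₀| / σ = |83.4 − 80.8| / 9.6 = 0.2708
Set Φ(δ − 1.645) = 0.75; then δ − 1.645 = Φ⁻¹(0.75) = 0.674, giving δ = 2.319.
(Ignoring the negligible lower-tail rejection probability gives the usual closed-form inversion.)
δ = d·√n ⇒ n = (δ/d)² = (2.319 / 0.2708)² = 73.34.
Round up to the next whole unit.

n = 74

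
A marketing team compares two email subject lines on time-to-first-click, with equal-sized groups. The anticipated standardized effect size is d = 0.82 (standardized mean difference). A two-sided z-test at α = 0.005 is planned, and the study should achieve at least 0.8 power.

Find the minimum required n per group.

Set Φ(δ − 2.807) = 0.8; then δ − 2.807 = Φ⁻¹(0.8) = 0.842, giving δ = 3.649.
(The Φ(−δ − z_{α/2}) term is vanishingly small for δ > 0 and is dropped in the standard sample-size formula.)
δ = d·√(n/2) ⇒ n = 2(δ/d)² = 2 × (3.649 / 0.82)² = 39.60.
Rounding up, n = 40 per group.

n = 40 per group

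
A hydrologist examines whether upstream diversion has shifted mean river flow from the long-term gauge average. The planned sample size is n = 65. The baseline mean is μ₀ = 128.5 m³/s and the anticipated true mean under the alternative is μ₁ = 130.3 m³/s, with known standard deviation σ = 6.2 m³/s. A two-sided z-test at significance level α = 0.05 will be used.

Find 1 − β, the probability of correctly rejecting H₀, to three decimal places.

Power ≈ 0.648

Standardized effect: d = |μ₁ − μ₀| / σ = |130.3 − 128.5| / 6.2 = 0.2903
Noncentrality parameter: δ = d·√n = 0.2903 × √65 = 2.3407
Critical value for a two-sided test at α = 0.05: z_{α/2} = 1.960.
Power = Φ(δ − 1.960) + Φ(−δ − 1.960) = Φ(0.381) + Φ(-4.301) = 0.6483 + 0.0000 = 0.6483.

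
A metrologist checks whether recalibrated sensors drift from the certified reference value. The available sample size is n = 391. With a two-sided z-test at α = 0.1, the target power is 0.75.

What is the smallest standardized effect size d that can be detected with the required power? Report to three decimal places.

d ≈ 0.117

Required noncentrality: δ = z_{0.05} + z_{0.25} = 1.645 + 0.674 = 2.319.
(Lower-tail contribution to power is negligible for δ > 0.)
δ = d·√n ⇒ d = δ/√n = 2.319/√391 = 0.1173.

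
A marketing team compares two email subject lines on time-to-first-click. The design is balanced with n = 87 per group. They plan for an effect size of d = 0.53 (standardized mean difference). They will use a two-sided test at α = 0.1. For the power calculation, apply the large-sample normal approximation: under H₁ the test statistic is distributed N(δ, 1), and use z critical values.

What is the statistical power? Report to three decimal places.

Noncentrality parameter: δ = d·√(n/2) = 0.53 × √(87/2) = 3.4956
Critical value for a two-sided test at α = 0.1: z_{α/2} = 1.645.
Power = Φ(δ − 1.645) + Φ(−δ − 1.645) = Φ(1.851) + Φ(-5.140) = 0.9679 + 0.0000 = 0.9679.

Power ≈ 0.968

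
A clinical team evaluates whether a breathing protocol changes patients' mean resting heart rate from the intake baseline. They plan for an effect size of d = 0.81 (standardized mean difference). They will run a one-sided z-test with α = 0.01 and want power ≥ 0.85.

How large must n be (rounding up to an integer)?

For power 0.85 need Φ(δ − z_{0.01}) = 0.85, so δ = z_{0.01} + z_{0.15} = 2.326 + 1.036 = 3.363.
δ = d·√n ⇒ n = (δ/d)² = (3.363 / 0.81)² = 17.24.
Rounding up, n = 18.

n = 18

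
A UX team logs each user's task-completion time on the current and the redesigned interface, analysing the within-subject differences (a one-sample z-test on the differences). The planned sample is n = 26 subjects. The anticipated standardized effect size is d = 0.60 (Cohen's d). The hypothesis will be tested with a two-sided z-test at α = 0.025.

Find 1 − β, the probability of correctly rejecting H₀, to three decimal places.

Power ≈ 0.793

Noncentrality parameter: δ = d·√n = 0.60 × √26 = 3.0594
Critical value for a two-sided test at α = 0.025: z_{α/2} = 2.241.
Power = Φ(δ − 2.241) + Φ(−δ − 2.241) = Φ(0.818) + Φ(-5.301) = 0.7933 + 0.0000 = 0.7933.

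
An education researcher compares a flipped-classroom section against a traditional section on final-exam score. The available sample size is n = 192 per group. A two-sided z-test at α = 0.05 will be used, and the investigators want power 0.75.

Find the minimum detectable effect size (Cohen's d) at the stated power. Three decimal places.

d ≈ 0.269

Need Φ(δ − 1.960) = 0.75, so δ = 1.960 + 0.674 = 2.634.
(The second rejection-region term Φ(−δ − z_{α/2}) is negligible and dropped.)
δ = d·√(n/2) ⇒ d = δ/√(n/2) = 2.634/√(192/2) = 0.2689.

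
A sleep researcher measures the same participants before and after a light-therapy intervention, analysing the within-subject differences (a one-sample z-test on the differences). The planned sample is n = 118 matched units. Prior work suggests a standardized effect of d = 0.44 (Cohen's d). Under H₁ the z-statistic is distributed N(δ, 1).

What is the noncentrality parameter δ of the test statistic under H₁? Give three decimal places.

δ = d·√n = 0.44 × √118 = 4.7796

δ ≈ 4.780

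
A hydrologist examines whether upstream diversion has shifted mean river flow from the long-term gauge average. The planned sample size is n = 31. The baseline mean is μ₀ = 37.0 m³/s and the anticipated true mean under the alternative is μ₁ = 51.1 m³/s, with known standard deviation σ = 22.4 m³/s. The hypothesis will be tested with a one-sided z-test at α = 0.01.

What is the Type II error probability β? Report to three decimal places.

β ≈ 0.119

Standardized effect: d = |μ₁ − μ₀| / σ = |51.1 − 37.0| / 22.4 = 0.6295
Noncentrality parameter: δ = d·√n = 0.6295 × √31 = 3.5047
Critical value for a one-sided test at α = 0.01: z_α = 2.326.
Power = Φ(δ − 2.326) = Φ(1.178) = 0.8807.
Type II error: β = 1 − power = 1 − 0.8807 = 0.1193.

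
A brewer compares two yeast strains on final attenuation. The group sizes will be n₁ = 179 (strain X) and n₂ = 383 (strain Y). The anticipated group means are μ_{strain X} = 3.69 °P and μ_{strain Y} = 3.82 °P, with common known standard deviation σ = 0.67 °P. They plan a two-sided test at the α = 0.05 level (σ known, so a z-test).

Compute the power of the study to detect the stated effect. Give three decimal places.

Power ≈ 0.573

Standardized effect: d = |μ_{strain X} − μ_{strain Y}| / σ = |3.69 − 3.82| / 0.67 = 0.1940
Noncentrality parameter: δ = d / √(1/n₁ + 1/n₂) = 0.1940 / √(1/179 + 1/383) = 2.1430
Two-sided α = 0.05 → critical value z_{0.025} = 1.960.
Power = Φ(δ − 1.960) + Φ(−δ − 1.960) = Φ(0.183) + Φ(-4.103) = 0.5726 + 0.0000 = 0.5726.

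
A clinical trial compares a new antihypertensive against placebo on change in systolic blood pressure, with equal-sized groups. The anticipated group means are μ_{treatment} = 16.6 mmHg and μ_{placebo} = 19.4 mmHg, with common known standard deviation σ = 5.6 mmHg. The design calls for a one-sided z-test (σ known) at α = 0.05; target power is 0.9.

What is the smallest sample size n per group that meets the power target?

n = 69 per group

Standardized effect: d = |μ_{treatment} − μ_{placebo}| / σ = |16.6 − 19.4| / 5.6 = 0.5000
Set Φ(δ − 1.645) = 0.9; then δ − 1.645 = Φ⁻¹(0.9) = 1.282, giving δ = 2.926.
δ = d·√(n/2) ⇒ n = 2(δ/d)² = 2 × (2.926 / 0.5000)² = 68.51.
Round up to the next whole unit.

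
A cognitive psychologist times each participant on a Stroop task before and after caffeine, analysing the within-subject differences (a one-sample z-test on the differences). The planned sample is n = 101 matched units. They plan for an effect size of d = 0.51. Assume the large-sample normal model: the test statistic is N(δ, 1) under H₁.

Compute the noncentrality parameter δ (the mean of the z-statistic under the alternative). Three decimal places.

δ ≈ 5.125

The noncentrality parameter scales effect size by the design's sample-size factor: δ = d·√n = 0.51 × √101 = 5.1254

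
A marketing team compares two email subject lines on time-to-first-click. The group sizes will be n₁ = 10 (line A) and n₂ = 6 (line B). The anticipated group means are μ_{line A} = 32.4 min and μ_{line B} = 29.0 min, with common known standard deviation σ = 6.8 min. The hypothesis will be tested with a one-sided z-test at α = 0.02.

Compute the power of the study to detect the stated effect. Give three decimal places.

Standardized effect: d = |μ_{line A} − μ_{line B}| / σ = |32.4 − 29.0| / 6.8 = 0.5000
Noncentrality parameter: δ = d / √(1/n₁ + 1/n₂) = 0.5000 / √(1/10 + 1/6) = 0.9682
One-sided α = 0.02 → critical value z_{0.02} = 2.054.
Power = P(Z > 2.054 − δ) = Φ(-1.086) = 0.1388.

Power ≈ 0.139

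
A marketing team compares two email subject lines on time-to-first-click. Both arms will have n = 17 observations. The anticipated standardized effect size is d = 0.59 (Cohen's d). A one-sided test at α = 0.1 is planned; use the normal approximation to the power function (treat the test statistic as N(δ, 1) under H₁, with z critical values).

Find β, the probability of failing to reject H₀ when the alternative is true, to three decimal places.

Noncentrality parameter: δ = d·√(n/2) = 0.59 × √(17/2) = 1.7201
Critical value for a one-sided test at α = 0.1: z_α = 1.282.
Power = Φ(δ − 1.282) = Φ(0.439) = 0.6695.
Type II error: β = 1 − power = 1 − 0.6695 = 0.3305.

β ≈ 0.330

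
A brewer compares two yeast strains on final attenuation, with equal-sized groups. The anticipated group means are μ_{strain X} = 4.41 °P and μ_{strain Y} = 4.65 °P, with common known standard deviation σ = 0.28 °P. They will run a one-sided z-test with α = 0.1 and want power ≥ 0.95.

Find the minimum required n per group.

Standardized effect: d = |μ_{strain X} − μ_{strain Y}| / σ = |4.41 − 4.65| / 0.28 = 0.8571
Set Φ(δ − 1.282) = 0.95; then δ − 1.282 = Φ⁻¹(0.95) = 1.645, giving δ = 2.926.
δ = d·√(n/2) ⇒ n = 2(δ/d)² = 2 × (2.926 / 0.8571)² = 23.31.
Rounding up, n = 24 per group.

n = 24 per group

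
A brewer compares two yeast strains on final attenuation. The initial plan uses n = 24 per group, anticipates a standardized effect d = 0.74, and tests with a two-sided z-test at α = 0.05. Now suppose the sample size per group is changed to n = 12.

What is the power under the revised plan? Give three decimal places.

With n = 12 per group: δ = d·√(n/2) = 0.74 × √(12/2) = 1.8126. Critical value z_{0.025} = 1.960.
Revised power = Φ(δ − 1.960) + Φ(−δ − 1.960) = Φ(-0.147) + Φ(-3.773) = 0.4414 + 0.0001 = 0.4415.

Power ≈ 0.442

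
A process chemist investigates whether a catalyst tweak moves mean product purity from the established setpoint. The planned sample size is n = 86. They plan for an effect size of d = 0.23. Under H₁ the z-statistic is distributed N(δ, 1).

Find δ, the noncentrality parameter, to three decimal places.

The noncentrality parameter scales effect size by the design's sample-size factor: δ = d·√n = 0.23 × √86 = 2.1329

δ ≈ 2.133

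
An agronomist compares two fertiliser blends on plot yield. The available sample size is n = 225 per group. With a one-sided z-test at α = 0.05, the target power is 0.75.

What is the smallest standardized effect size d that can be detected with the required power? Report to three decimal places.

Need Φ(δ − 1.645) = 0.75, so δ = 1.645 + 0.674 = 2.319.
δ = d·√(n/2) ⇒ d = δ/√(n/2) = 2.319/√(225/2) = 0.2187.

d ≈ 0.219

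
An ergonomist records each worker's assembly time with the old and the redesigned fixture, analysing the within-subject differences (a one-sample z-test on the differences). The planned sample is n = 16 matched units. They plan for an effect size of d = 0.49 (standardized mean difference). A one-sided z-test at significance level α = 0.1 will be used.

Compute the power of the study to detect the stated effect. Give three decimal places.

Noncentrality parameter: δ = d·√n = 0.49 × √16 = 1.9600
Critical value for a one-sided test at α = 0.1: z_α = 1.282.
Power = P(Z > 1.282 − δ) = Φ(0.678) = 0.7513.

Power ≈ 0.751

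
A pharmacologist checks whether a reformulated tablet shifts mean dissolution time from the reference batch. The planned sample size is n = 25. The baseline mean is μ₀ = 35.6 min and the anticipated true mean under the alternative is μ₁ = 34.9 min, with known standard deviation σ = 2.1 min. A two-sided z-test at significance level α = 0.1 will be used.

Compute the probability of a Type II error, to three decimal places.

β ≈ 0.491

Standardized effect: d = |μ₁ − μ₀| / σ = |34.9 − 35.6| / 2.1 = 0.3333
Noncentrality parameter: δ = d·√n = 0.3333 × √25 = 1.6667
Two-sided α = 0.1 → critical value z_{0.05} = 1.645.
Power = Φ(δ − 1.645) + Φ(−δ − 1.645) = Φ(0.022) + Φ(-3.312) = 0.5087 + 0.0005 = 0.5092.
Type II error: β = 1 − power = 1 − 0.5092 = 0.4908.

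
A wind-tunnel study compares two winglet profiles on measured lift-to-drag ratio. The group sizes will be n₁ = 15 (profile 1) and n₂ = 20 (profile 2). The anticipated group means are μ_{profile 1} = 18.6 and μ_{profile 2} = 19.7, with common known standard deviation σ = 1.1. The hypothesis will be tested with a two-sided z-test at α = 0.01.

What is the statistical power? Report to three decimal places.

Power ≈ 0.638

Standardized effect: d = |μ_{profile 1} − μ_{profile 2}| / σ = |18.6 − 19.7| / 1.1 = 1.0000
Noncentrality parameter: δ = d / √(1/n₁ + 1/n₂) = 1.0000 / √(1/15 + 1/20) = 2.9277
Two-sided α = 0.01 → critical value z_{0.005} = 2.576.
Power = Φ(δ − 2.576) + Φ(−δ − 2.576) = Φ(0.352) + Φ(-5.504) = 0.6375 + 0.0000 = 0.6375.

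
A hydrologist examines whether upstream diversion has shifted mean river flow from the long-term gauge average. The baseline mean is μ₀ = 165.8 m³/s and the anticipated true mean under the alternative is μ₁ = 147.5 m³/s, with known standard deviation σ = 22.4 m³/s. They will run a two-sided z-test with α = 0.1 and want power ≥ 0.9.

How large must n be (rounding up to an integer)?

n = 13

Standardized effect: d = |μ₁ − μ₀| / σ = |147.5 − 165.8| / 22.4 = 0.8170
For power 0.9 need Φ(δ − z_{0.05}) = 0.9, so δ = z_{0.05} + z_{0.10} = 1.645 + 1.282 = 2.926.
(Ignoring the negligible lower-tail rejection probability gives the usual closed-form inversion.)
δ = d·√n ⇒ n = (δ/d)² = (2.926 / 0.8170)² = 12.83.
Rounding up, n = 13.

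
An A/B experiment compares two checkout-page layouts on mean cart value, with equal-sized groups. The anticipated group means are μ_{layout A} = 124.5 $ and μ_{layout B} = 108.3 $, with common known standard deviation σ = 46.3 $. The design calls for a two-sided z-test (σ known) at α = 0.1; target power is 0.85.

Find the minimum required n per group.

Standardized effect: d = |μ_{layout A} − μ_{layout B}| / σ = |124.5 − 108.3| / 46.3 = 0.3499
Set Φ(δ − 1.645) = 0.85; then δ − 1.645 = Φ⁻¹(0.85) = 1.036, giving δ = 2.681.
(Ignoring the negligible lower-tail rejection probability gives the usual closed-form inversion.)
δ = d·√(n/2) ⇒ n = 2(δ/d)² = 2 × (2.681 / 0.3499)² = 117.45.
Rounding up, n = 118 per group.

n = 118 per group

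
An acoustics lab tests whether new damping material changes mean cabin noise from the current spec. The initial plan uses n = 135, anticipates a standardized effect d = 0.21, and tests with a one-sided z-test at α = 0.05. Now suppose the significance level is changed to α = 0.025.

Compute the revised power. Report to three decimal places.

δ = d·√n = 0.21 × √135 = 2.4400 (unchanged). New critical value: z_{0.025} = 1.960.
Revised power = P(Z > 1.960 − δ) = Φ(0.480) = 0.6844.

Power ≈ 0.684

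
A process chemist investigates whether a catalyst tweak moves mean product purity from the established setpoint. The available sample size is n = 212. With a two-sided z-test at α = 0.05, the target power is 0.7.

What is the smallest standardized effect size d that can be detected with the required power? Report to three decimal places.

Required noncentrality: δ = z_{0.025} + z_{0.30} = 1.960 + 0.524 = 2.484.
(Lower-tail contribution to power is negligible for δ > 0.)
δ = d·√n ⇒ d = δ/√n = 2.484/√212 = 0.1706.

d ≈ 0.171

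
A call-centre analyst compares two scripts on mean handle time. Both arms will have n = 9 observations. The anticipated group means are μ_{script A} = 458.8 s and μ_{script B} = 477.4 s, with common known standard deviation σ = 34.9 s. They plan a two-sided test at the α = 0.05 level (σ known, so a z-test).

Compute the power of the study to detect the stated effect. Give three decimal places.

Standardized effect: d = |μ_{script A} − μ_{script B}| / σ = |458.8 − 477.4| / 34.9 = 0.5330
Noncentrality parameter: δ = d·√(n/2) = 0.5330 × √(9/2) = 1.1306
Critical value for a two-sided test at α = 0.05: z_{α/2} = 1.960.
Power = Φ(δ − 1.960) + Φ(−δ − 1.960) = Φ(-0.829) + Φ(-3.091) = 0.2034 + 0.0010 = 0.2044.

Power ≈ 0.204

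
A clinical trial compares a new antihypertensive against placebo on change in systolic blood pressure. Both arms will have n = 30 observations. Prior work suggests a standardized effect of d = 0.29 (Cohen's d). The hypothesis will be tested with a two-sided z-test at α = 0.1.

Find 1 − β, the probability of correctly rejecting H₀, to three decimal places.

Noncentrality parameter: δ = d·√(n/2) = 0.29 × √(30/2) = 1.1232
Critical value for a two-sided test at α = 0.1: z_{α/2} = 1.645.
Power = Φ(δ − 1.645) + Φ(−δ − 1.645) = Φ(-0.522) + Φ(-2.768) = 0.3009 + 0.0028 = 0.3038.

Power ≈ 0.304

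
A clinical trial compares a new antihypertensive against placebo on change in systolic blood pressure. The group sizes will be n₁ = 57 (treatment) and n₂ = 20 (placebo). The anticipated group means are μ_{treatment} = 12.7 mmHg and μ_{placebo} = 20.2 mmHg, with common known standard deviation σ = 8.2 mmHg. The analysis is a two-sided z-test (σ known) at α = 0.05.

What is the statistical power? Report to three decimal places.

Standardized effect: d = |μ_{treatment} − μ_{placebo}| / σ = |12.7 − 20.2| / 8.2 = 0.9146
Noncentrality parameter: δ = d / √(1/n₁ + 1/n₂) = 0.9146 / √(1/57 + 1/20) = 3.5193
Critical value for a two-sided test at α = 0.05: z_{α/2} = 1.960.
Power = Φ(δ − 1.960) + Φ(−δ − 1.960) = Φ(1.559) + Φ(-5.479) = 0.9405 + 0.0000 = 0.9405.

Power ≈ 0.941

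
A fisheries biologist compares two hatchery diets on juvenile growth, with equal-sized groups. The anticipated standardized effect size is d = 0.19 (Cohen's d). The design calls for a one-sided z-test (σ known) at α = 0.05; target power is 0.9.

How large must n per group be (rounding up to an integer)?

Set Φ(δ − 1.645) = 0.9; then δ − 1.645 = Φ⁻¹(0.9) = 1.282, giving δ = 2.926.
δ = d·√(n/2) ⇒ n = 2(δ/d)² = 2 × (2.926 / 0.19)² = 474.45.
Rounding up, n = 475 per group.

n = 475 per group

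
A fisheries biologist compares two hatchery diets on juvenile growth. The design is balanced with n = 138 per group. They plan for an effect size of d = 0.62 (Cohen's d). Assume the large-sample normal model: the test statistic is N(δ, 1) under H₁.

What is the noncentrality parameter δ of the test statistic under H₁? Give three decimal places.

δ ≈ 5.150

The noncentrality parameter scales effect size by the design's sample-size factor: δ = d·√(n/2) = 0.62 × √(138/2) = 5.1501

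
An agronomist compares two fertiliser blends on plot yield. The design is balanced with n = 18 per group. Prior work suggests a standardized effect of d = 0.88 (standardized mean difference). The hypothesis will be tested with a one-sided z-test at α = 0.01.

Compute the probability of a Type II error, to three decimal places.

β ≈ 0.377

Noncentrality parameter: δ = d·√(n/2) = 0.88 × √(18/2) = 2.6400
Critical value for a one-sided test at α = 0.01: z_α = 2.326.
Power = P(Z > 2.326 − δ) = Φ(0.314) = 0.6231.
Type II error: β = 1 − power = 1 − 0.6231 = 0.3769.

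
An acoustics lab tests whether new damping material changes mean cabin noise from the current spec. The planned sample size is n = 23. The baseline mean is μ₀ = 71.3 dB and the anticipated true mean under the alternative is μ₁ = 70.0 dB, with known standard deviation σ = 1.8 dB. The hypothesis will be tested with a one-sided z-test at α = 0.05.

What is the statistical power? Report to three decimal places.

Standardized effect: d = |μ₁ − μ₀| / σ = |70.0 − 71.3| / 1.8 = 0.7222
Noncentrality parameter: δ = d·√n = 0.7222 × √23 = 3.4637
Critical value for a one-sided test at α = 0.05: z_α = 1.645.
Power = Φ(δ − 1.645) = Φ(1.819) = 0.9655.

Power ≈ 0.966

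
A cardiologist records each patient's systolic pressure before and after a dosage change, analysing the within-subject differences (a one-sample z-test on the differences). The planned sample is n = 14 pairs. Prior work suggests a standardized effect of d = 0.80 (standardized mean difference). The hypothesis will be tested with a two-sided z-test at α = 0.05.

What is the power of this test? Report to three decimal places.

Power ≈ 0.849

Noncentrality parameter: δ = d·√n = 0.80 × √14 = 2.9933
Critical value for a two-sided test at α = 0.05: z_{α/2} = 1.960.
Power = Φ(δ − 1.960) + Φ(−δ − 1.960) = Φ(1.033) + Φ(-4.953) = 0.8493 + 0.0000 = 0.8493.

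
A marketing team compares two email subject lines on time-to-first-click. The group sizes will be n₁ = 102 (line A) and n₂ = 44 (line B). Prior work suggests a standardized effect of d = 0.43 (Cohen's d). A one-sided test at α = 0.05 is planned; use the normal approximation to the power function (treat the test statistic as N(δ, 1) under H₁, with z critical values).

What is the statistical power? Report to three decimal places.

Power ≈ 0.770

Noncentrality parameter: δ = d / √(1/n₁ + 1/n₂) = 0.43 / √(1/102 + 1/44) = 2.3841
Critical value for a one-sided test at α = 0.05: z_α = 1.645.
Power = P(Z > 1.645 − δ) = Φ(0.739) = 0.7701.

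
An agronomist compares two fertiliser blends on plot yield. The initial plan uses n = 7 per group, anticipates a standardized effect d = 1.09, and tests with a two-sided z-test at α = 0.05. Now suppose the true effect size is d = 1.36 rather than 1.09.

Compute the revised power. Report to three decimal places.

With d = 1.36: δ = d·√(n/2) = 1.36 × √(7/2) = 2.5443. Critical value z_{0.025} = 1.960.
Revised power = Φ(δ − 1.960) + Φ(−δ − 1.960) = Φ(0.584) + Φ(-4.504) = 0.7205 + 0.0000 = 0.7205.

Power ≈ 0.721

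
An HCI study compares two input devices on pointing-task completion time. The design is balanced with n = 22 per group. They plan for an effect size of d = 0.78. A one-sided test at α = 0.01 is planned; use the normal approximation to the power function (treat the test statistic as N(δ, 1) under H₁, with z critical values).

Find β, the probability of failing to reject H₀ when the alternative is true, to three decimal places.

Noncentrality parameter: λ = d·√(n/2) = 0.78 × √(22/2) = 2.5870
One-sided α = 0.01 → critical value z_{0.01} = 2.326.
Power = Φ(λ − 2.326) = Φ(0.261) = 0.6028.
Type II error: β = 1 − power = 1 − 0.6028 = 0.3972.

β ≈ 0.397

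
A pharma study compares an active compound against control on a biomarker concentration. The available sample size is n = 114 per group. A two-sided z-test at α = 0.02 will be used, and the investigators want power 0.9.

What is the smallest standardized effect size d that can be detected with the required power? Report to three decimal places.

Required noncentrality: δ = z_{0.01} + z_{0.10} = 2.326 + 1.282 = 3.608.
(The second rejection-region term Φ(−δ − z_{α/2}) is negligible and dropped.)
δ = d·√(n/2) ⇒ d = δ/√(n/2) = 3.608/√(114/2) = 0.4779.

d ≈ 0.478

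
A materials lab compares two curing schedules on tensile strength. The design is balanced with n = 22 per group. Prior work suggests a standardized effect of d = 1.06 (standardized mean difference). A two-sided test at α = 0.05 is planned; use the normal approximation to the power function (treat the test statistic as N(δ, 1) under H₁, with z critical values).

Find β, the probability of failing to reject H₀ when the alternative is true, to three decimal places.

Noncentrality parameter: δ = d·√(n/2) = 1.06 × √(22/2) = 3.5156
Two-sided α = 0.05 → critical value z_{0.025} = 1.960.
Power = Φ(δ − 1.960) + Φ(−δ − 1.960) = Φ(1.556) + Φ(-5.476) = 0.9401 + 0.0000 = 0.9401.
Type II error: β = 1 − power = 1 − 0.9401 = 0.0599.

β ≈ 0.060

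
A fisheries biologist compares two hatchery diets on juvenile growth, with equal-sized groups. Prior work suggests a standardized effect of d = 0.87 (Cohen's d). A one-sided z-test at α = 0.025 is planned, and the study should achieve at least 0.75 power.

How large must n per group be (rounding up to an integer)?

Set Φ(δ − 1.960) = 0.75; then δ − 1.960 = Φ⁻¹(0.75) = 0.674, giving δ = 2.634.
δ = d·√(n/2) ⇒ n = 2(δ/d)² = 2 × (2.634 / 0.87)² = 18.34.
Round up to the next whole unit.

n = 19 per group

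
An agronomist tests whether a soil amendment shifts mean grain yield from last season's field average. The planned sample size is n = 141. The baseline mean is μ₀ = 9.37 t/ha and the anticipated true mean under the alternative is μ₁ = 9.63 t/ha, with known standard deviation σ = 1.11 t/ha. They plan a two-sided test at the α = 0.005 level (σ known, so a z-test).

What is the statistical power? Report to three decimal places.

Standardized effect: d = |μ₁ − μ₀| / σ = |9.63 − 9.37| / 1.11 = 0.2342
Noncentrality parameter: δ = d·√n = 0.2342 × √141 = 2.7814
Critical value for a two-sided test at α = 0.005: z_{α/2} = 2.807.
Power = Φ(δ − 2.807) + Φ(−δ − 2.807) = Φ(-0.026) + Φ(-5.588) = 0.4898 + 0.0000 = 0.4898.

Power ≈ 0.490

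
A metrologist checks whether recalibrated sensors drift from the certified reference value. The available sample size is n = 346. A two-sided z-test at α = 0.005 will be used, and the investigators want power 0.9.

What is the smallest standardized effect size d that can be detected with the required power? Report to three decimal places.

Required noncentrality: δ = z_{0.0025} + z_{0.10} = 2.807 + 1.282 = 4.089.
(Lower-tail contribution to power is negligible for δ > 0.)
δ = d·√n ⇒ d = δ/√n = 4.089/√346 = 0.2198.

d ≈ 0.220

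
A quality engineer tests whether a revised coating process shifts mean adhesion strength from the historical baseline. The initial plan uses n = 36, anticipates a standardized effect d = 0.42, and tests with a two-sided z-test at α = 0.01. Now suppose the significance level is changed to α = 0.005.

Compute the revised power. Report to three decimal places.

δ = d·√n = 0.42 × √36 = 2.5200 (unchanged). New critical value: z_{0.0025} = 2.807.
Revised power = Φ(δ − 2.807) + Φ(−δ − 2.807) = Φ(-0.287) + Φ(-5.327) = 0.3870 + 0.0000 = 0.3870.

Power ≈ 0.387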